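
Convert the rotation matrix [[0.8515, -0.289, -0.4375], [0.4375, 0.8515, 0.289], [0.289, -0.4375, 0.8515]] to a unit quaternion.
0.9427 - 0.1927i - 0.1927j + 0.1927k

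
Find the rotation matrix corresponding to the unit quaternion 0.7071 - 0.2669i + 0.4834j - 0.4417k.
[[0.1425, 0.3666, 0.9194], [-0.8827, 0.4673, -0.0496], [-0.4478, -0.8045, 0.3902]]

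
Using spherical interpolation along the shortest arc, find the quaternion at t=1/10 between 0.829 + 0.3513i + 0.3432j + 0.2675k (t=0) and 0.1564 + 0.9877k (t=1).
0.8018 + 0.3314i + 0.3238j + 0.3774k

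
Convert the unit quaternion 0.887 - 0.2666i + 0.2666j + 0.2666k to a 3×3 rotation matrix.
[[0.7157, -0.6151, 0.3308], [0.3308, 0.7157, 0.6151], [-0.6151, -0.3308, 0.7157]]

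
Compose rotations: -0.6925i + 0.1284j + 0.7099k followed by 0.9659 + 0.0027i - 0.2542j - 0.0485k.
0.0689 - 0.8431i + 0.1557j + 0.51k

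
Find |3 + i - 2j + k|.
√15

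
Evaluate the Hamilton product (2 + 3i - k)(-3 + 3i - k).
-16 - 3i + k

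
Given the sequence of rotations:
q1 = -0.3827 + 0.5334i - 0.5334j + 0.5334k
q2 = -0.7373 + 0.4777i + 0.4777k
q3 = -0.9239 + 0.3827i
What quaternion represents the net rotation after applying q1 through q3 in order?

q2 · q1 = -0.2274 - 0.3213i + 0.3933j - 0.8309k
q3 · q2 · q1 = 0.3331 + 0.2098i - 0.0454j + 0.9182k
0.3331 + 0.2098i - 0.0454j + 0.9182k


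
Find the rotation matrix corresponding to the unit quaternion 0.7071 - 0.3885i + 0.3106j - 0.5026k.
[[0.3018, 0.4694, 0.8298], [-0.9521, 0.1929, 0.2372], [-0.0487, -0.8616, 0.5052]]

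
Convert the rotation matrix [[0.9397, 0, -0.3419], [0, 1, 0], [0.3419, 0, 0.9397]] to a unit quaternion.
0.9848 - 0.1736j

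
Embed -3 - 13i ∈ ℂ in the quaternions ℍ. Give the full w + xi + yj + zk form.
-3 - 13i + 0j + 0k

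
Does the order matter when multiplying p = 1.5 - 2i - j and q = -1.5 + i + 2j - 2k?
Yes: pq = 1.75 + 6.5i + 0.5j - 6k ≠ 1.75 + 2.5i + 8.5j = qp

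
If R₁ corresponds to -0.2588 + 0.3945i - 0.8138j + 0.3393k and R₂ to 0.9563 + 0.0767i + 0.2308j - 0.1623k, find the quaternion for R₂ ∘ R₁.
-0.0349 + 0.3036i - 0.928j + 0.213k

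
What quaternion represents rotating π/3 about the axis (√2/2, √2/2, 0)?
0.866 + 0.3536i + 0.3536j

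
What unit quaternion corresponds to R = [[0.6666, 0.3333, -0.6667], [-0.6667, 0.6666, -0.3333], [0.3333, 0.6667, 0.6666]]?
0.866 + 0.2887i - 0.2887j - 0.2887k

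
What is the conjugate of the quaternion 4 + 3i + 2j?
4 - 3i - 2j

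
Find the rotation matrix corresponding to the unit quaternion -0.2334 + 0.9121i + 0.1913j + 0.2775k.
[[0.7728, 0.4785, 0.4169], [0.2194, -0.8179, 0.5319], [0.5955, -0.3196, -0.737]]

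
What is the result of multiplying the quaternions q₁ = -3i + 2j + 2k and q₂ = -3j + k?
4 + 8i + 3j + 9k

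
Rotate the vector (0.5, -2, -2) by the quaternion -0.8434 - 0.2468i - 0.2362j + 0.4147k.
(-1.747, -0.136, -2.276)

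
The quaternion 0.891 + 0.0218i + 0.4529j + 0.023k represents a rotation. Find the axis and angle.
axis = (0.048, 0.9976, 0.0507), θ = 54°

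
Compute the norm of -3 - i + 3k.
√19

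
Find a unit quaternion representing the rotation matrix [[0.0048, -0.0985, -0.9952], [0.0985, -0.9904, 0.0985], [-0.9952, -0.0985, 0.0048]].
0.0698 - 0.7054i + 0.7054k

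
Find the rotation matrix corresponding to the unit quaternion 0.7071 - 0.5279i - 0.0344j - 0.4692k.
[[0.5573, 0.6999, 0.4467], [-0.6272, 0.0023, 0.7788], [0.544, -0.7143, 0.4403]]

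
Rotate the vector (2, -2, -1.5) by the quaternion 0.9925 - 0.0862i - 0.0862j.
(2.197, -2.197, -0.771)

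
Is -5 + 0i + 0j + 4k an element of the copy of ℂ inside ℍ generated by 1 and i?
No. The quaternion -5 + 4k has j-coefficient y = 0 and k-coefficient z = 4, not both zero, so it does not lie in the complex subalgebra spanned by 1 and i.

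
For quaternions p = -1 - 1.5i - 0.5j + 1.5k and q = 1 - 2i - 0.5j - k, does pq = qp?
No: pq = -2.75 + 1.75i - 4.5j + 2.25k ≠ -2.75 - 0.75i + 4.5j + 2.75k = qp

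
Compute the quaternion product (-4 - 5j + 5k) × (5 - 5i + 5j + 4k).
-15 - 25i - 70j - 16k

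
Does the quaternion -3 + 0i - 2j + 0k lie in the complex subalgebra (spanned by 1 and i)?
No. The quaternion -3 - 2j has j-coefficient y = -2 and k-coefficient z = 0, not both zero, so it does not lie in the complex subalgebra spanned by 1 and i.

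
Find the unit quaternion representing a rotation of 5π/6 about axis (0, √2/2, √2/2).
0.2588 + 0.683j + 0.683k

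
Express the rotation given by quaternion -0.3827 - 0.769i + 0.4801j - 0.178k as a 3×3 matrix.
[[0.4756, -0.8746, -0.0937], [-0.6022, -0.2461, -0.7595], [0.6412, 0.4177, -0.6437]]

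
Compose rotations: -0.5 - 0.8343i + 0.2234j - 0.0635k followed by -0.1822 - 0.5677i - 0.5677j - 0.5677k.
-0.2918 + 0.5987i + 0.6807j - 0.305k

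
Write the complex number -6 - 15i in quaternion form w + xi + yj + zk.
-6 - 15i + 0j + 0k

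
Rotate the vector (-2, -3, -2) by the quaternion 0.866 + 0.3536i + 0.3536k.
(-0.163, -1.5, -3.837)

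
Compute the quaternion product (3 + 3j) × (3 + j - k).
6 - 3i + 12j - 3k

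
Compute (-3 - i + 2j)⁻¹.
-0.2143 + 0.0714i - 0.1429j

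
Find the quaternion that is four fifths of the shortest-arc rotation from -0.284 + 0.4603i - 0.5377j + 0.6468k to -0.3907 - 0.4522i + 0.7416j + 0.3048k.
0.2729 + 0.5232i - 0.801j - 0.1012k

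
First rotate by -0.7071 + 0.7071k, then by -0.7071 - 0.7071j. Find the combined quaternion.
0.5 - 0.5i + 0.5j - 0.5k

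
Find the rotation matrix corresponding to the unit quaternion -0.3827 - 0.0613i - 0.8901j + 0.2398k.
[[-0.6996, 0.2927, 0.6519], [-0.0744, 0.8775, -0.4738], [-0.7107, -0.38, -0.5921]]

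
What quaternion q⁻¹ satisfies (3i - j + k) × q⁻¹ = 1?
-0.2727i + 0.0909j - 0.0909k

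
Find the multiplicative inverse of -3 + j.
-0.3 - 0.1j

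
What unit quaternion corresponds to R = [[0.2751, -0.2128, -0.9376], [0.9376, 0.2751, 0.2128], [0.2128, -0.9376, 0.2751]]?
0.6755 - 0.4257i - 0.4257j + 0.4257k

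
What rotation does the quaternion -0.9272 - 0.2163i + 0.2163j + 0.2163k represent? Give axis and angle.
axis = (-√3/3, √3/3, √3/3), θ = 316°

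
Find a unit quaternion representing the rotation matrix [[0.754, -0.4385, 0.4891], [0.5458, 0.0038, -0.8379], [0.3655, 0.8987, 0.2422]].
0.7071 + 0.614i + 0.0437j + 0.348k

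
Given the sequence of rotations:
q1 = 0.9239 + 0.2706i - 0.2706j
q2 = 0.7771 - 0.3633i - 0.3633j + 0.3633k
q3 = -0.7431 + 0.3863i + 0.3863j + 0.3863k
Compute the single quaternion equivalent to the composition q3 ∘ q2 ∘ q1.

q2 · q1 = 0.718 - 0.0271i - 0.4476j + 0.5323k
q3 · q2 · q1 = -0.5558 + 0.676i + 0.3939j - 0.2806k
-0.5558 + 0.676i + 0.3939j - 0.2806k


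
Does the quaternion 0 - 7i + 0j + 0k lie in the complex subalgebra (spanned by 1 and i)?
Yes. The quaternion -7i has j- and k-coefficients y = z = 0, so it lies in the complex subalgebra spanned by 1 and i.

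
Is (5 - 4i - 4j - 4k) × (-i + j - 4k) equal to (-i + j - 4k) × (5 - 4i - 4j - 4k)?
No: pq = -16 + 15i - 7j - 28k ≠ -16 - 25i + 17j - 12k = qp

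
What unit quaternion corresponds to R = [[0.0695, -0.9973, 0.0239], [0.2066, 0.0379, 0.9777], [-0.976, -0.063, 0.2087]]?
0.5736 - 0.4536i + 0.4358j + 0.5247k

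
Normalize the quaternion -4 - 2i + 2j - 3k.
-0.6963 - 0.3482i + 0.3482j - 0.5222k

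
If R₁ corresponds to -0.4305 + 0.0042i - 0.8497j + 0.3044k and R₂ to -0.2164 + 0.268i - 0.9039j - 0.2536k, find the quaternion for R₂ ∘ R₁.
-0.5988 - 0.6069i + 0.4904j - 0.1806k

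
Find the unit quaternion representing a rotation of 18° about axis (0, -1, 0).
0.9877 - 0.1564j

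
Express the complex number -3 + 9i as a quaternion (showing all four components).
-3 + 9i + 0j + 0k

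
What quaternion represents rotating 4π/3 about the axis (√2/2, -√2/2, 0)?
-0.5 + 0.6124i - 0.6124j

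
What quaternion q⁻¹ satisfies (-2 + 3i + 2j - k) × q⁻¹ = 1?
-0.1111 - 0.1667i - 0.1111j + 0.0556k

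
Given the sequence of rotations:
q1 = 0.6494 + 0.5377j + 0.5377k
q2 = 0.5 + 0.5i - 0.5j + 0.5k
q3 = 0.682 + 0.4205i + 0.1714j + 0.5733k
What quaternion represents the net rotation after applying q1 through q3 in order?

q2 · q1 = 0.3247 - 0.213i - 0.3247j + 0.8624k
q3 · q2 · q1 = -0.1277 + 0.3252i - 0.6505j + 0.6743k
-0.1277 + 0.3252i - 0.6505j + 0.6743k


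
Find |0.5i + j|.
1.118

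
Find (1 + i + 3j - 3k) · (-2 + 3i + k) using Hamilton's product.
-2 + 4i - 16j - 2k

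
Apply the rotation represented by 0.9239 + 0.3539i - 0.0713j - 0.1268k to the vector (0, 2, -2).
(0.811, 2.706, -0.135)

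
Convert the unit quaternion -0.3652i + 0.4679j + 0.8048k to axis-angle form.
axis = (-0.3652, 0.4679, 0.8048), θ = π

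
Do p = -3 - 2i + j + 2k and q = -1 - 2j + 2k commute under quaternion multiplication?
No: pq = 1 + 8i + 9j - 4k ≠ 1 - 4i + j - 12k = qp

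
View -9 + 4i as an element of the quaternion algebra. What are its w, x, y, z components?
-9 + 4i + 0j + 0k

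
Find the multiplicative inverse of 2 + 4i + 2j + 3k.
0.0606 - 0.1212i - 0.0606j - 0.0909k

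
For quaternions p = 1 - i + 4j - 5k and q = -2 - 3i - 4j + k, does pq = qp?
No: pq = 16 - 17i + 4j + 27k ≠ 16 + 15i - 28j - 5k = qp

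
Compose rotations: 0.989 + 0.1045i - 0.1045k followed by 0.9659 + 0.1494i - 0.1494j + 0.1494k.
0.9553 + 0.2643i - 0.1165j + 0.0624k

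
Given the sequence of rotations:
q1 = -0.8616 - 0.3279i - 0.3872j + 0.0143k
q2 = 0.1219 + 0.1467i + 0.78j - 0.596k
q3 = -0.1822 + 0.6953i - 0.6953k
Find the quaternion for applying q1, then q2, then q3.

q2 · q1 = 0.2536 - 0.386i - 0.5259j + 0.7142k
q3 · q2 · q1 = 0.7188 - 0.119i - 0.1324j - 0.6721k
0.7188 - 0.119i - 0.1324j - 0.6721k


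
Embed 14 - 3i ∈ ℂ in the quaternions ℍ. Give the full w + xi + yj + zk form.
14 - 3i + 0j + 0k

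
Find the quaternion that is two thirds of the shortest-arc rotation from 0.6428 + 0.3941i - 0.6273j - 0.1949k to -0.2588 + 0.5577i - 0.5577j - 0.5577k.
0.0612 + 0.5676i - 0.6593j - 0.4893k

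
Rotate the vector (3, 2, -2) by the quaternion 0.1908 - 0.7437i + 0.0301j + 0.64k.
(1.84, -1.897, -3.165)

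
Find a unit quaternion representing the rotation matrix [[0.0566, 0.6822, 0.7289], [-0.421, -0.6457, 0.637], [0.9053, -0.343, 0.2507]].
-0.4067 + 0.6024i + 0.1084j + 0.6782k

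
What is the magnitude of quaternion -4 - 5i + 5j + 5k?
√91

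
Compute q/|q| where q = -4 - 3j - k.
-0.7845 - 0.5883j - 0.1961k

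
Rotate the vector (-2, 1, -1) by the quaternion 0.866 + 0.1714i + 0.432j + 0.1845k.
(-2.1, 0.075, 1.258)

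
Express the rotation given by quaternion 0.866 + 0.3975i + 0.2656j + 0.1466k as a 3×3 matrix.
[[0.8159, -0.0428, 0.5766], [0.4651, 0.641, -0.6106], [-0.3435, 0.7663, 0.5429]]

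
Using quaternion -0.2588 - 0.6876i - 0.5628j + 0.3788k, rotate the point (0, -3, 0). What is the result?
(-2.91, 0.698, 0.211)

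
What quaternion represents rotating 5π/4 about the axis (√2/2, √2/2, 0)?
-0.3827 + 0.6533i + 0.6533j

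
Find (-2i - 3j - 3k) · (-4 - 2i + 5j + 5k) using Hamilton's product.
26 + 8i + 28j - 4k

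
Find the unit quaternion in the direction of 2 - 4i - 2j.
0.4082 - 0.8165i - 0.4082j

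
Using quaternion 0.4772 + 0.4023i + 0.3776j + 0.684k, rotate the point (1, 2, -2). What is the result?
(-2.74, 0.173, 1.209)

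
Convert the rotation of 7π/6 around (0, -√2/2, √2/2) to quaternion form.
-0.2588 - 0.683j + 0.683k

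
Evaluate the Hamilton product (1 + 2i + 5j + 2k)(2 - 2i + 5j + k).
-21 - 3i + 9j + 25k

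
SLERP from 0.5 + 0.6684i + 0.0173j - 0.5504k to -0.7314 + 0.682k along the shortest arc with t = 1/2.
0.6599 + 0.3582i + 0.0093j - 0.6604k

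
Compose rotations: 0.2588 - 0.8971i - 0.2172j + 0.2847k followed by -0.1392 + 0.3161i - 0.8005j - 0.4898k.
0.2131 - 0.1276i + 0.1725j - 0.9532k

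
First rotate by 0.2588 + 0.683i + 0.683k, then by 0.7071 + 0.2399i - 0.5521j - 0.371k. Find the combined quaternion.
0.2725 + 0.168i - 0.5601j + 0.764k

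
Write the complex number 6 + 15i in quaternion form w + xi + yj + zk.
6 + 15i + 0j + 0k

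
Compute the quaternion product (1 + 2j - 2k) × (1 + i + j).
-1 + 3i + j - 4k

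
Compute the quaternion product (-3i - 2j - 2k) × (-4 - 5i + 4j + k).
-5 + 18i + 21j - 14k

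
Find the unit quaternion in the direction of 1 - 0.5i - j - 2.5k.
0.343 - 0.1715i - 0.343j - 0.8575k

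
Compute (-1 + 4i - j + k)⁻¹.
-0.0526 - 0.2105i + 0.0526j - 0.0526k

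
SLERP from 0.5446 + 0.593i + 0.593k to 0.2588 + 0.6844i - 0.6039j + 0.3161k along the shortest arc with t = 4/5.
0.3336 + 0.6966i - 0.5001j + 0.3916k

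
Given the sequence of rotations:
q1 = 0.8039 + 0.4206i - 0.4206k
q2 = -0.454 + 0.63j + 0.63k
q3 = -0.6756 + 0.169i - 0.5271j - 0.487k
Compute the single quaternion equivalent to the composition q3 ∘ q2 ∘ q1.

q2 · q1 = -0.1 - 0.4559i + 0.7714j + 0.4324k
q3 · q2 · q1 = 0.7618 + 0.4389i - 0.3195j - 0.3534k
0.7618 + 0.4389i - 0.3195j - 0.3534k


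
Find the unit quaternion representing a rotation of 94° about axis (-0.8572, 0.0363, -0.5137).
0.682 - 0.6269i + 0.0265j - 0.3757k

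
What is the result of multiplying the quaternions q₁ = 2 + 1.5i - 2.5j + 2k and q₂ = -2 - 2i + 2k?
-5 - 12i - 2j - 5k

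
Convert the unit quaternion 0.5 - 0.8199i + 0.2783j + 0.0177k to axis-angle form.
axis = (-0.9467, 0.3214, 0.0204), θ = 2π/3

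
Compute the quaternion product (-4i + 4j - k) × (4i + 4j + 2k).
2 + 12i + 4j - 32k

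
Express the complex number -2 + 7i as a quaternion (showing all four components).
-2 + 7i + 0j + 0k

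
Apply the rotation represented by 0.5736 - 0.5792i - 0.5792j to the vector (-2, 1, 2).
(-1.316, 0.316, -2.677)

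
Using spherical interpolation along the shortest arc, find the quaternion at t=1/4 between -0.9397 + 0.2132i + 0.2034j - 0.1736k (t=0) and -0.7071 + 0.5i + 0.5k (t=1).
-0.938 + 0.3073i + 0.1604j + 0.0022k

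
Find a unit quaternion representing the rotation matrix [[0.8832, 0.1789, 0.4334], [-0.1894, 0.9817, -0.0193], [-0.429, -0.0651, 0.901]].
0.9703 - 0.0118i + 0.2222j - 0.0949k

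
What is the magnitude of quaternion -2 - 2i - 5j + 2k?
√37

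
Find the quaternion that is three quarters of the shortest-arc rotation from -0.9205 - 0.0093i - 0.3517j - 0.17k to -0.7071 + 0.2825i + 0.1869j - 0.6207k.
-0.8132 + 0.2201i + 0.0496j - 0.5365k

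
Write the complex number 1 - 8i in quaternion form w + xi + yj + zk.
1 - 8i + 0j + 0k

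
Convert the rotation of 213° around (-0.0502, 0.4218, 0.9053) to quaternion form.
-0.284 - 0.0481i + 0.4044j + 0.868k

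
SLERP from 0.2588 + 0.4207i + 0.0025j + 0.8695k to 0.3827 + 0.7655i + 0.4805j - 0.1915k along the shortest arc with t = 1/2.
0.4048 + 0.7485i + 0.3048j + 0.4278k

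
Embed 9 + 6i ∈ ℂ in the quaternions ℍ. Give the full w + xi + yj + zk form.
9 + 6i + 0j + 0k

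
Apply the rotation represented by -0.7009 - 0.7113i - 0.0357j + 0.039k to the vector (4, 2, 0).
(4.189, -0.045, 1.567)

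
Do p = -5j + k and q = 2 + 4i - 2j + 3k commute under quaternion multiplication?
No: pq = -13 - 13i - 6j + 22k ≠ -13 + 13i - 14j - 18k = qp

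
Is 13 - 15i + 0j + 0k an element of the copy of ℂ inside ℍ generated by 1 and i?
Yes. The quaternion 13 - 15i has j- and k-coefficients y = z = 0, so it lies in the complex subalgebra spanned by 1 and i.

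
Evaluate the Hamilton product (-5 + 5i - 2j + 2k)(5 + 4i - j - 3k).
-41 + 13i + 18j + 28k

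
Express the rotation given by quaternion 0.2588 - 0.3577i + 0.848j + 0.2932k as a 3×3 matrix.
[[-0.6101, -0.7584, 0.2292], [-0.4549, 0.5722, 0.6824], [-0.6487, 0.3121, -0.6941]]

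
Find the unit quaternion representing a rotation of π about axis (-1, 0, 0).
-i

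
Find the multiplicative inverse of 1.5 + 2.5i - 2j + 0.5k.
0.1176 - 0.1961i + 0.1569j - 0.0392k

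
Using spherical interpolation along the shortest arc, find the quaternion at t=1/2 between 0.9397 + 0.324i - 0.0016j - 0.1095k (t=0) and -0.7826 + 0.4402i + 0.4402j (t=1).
0.9648 - 0.0651i - 0.2475j - 0.0613k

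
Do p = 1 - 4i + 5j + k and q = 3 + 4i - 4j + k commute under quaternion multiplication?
No: pq = 38 + i + 19j ≠ 38 - 17i + 3j + 8k = qp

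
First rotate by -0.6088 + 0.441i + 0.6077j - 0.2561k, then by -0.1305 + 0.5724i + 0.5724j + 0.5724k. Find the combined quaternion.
-0.3742 - 0.9005i - 0.0288j - 0.2196k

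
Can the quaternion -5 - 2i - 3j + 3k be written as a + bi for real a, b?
No. The quaternion -5 - 2i - 3j + 3k has j-coefficient y = -3 and k-coefficient z = 3, not both zero, so it does not lie in the complex subalgebra spanned by 1 and i.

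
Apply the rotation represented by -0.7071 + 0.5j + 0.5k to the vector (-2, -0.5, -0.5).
(0, 0.914, -1.914)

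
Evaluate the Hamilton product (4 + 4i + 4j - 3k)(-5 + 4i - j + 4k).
-20 + 9i - 52j + 11k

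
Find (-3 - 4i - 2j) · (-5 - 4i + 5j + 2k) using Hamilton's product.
9 + 28i + 3j - 34k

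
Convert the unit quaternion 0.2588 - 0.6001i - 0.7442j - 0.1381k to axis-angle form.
axis = (-0.6213, -0.7704, -0.143), θ = 5π/6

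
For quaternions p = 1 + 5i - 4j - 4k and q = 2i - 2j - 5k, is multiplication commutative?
No: pq = -38 + 14i + 15j - 7k ≠ -38 - 10i - 19j - 3k = qp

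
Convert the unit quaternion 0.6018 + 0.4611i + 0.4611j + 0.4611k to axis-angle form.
axis = (√3/3, √3/3, √3/3), θ = 106°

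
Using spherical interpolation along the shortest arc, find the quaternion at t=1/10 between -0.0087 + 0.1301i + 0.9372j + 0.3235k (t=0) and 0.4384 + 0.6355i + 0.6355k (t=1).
0.0502 + 0.2089i + 0.8939j + 0.3933k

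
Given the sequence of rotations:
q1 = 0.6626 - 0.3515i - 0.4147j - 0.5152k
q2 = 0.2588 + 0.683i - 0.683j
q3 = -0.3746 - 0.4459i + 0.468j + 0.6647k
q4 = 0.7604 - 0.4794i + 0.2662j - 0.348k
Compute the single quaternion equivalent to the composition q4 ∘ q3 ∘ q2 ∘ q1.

q2 · q1 = 0.1283 + 0.7135i - 0.208j - 0.6566k
q3 · q2 · q1 = 0.8039 - 0.4935i + 0.3194j + 0.0901k
q4 · q3 · q2 · q1 = 0.321 - 0.6255i + 0.6718j - 0.233k
0.321 - 0.6255i + 0.6718j - 0.233k


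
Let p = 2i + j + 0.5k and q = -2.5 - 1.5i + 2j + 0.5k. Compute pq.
0.75 - 5.5i - 4.25j + 4.25k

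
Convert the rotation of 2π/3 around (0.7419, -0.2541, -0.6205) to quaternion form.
0.5 + 0.6425i - 0.2201j - 0.5374k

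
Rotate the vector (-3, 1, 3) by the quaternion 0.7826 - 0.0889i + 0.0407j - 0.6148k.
(0.752, 3.404, 2.617)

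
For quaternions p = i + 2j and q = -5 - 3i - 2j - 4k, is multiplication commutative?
No: pq = 7 - 13i - 6j + 4k ≠ 7 + 3i - 14j - 4k = qp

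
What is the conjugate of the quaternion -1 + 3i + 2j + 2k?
-1 - 3i - 2j - 2k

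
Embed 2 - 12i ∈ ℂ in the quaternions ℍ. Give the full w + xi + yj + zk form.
2 - 12i + 0j + 0k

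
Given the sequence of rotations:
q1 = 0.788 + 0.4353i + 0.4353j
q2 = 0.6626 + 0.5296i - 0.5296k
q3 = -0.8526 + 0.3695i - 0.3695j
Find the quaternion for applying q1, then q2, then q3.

q2 · q1 = 0.2916 + 0.9363i + 0.0579j - 0.1868k
q3 · q2 · q1 = -0.5732 - 0.6215i - 0.0881j + 0.5266k
-0.5732 - 0.6215i - 0.0881j + 0.5266k


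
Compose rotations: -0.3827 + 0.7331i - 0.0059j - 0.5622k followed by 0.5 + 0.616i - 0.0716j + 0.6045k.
-0.3035 + 0.1746i + 0.8139j - 0.4636k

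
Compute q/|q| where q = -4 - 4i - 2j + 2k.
-0.6325 - 0.6325i - 0.3162j + 0.3162k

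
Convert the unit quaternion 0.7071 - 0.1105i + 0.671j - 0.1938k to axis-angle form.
axis = (-0.1563, 0.9489, -0.2741), θ = π/2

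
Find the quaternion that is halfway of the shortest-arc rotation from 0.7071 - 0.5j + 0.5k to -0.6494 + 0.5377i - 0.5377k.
0.7297 - 0.2892i - 0.269j + 0.5582k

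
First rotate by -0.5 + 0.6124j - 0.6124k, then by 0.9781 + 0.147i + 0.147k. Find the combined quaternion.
-0.399 - 0.1635i + 0.689j - 0.5825k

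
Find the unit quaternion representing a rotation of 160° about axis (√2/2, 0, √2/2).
0.1736 + 0.6964i + 0.6964k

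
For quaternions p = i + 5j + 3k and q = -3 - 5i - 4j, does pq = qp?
No: pq = 25 + 9i - 30j + 12k ≠ 25 - 15i - 30k = qp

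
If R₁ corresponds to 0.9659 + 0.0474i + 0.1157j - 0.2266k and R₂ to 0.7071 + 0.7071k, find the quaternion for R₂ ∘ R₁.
0.8432 - 0.0483i + 0.1153j + 0.5228k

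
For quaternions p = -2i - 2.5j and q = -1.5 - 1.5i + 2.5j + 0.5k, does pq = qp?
No: pq = 3.25 + 1.75i + 4.75j - 8.75k ≠ 3.25 + 4.25i + 2.75j + 8.75k = qp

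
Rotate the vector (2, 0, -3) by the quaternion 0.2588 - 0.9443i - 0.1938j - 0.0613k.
(1.788, -0.869, 3.008)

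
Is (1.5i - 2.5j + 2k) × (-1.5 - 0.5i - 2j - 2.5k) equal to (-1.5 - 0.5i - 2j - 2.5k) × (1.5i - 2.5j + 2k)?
No: pq = 0.75 + 8i + 6.5j - 7.25k ≠ 0.75 - 12.5i + j + 1.25k = qp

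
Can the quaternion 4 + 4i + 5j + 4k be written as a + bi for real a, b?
No. The quaternion 4 + 4i + 5j + 4k has j-coefficient y = 5 and k-coefficient z = 4, not both zero, so it does not lie in the complex subalgebra spanned by 1 and i.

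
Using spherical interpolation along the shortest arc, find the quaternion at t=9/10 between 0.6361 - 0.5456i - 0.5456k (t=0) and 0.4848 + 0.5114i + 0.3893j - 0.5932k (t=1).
0.5412 + 0.414i + 0.3687j - 0.6322k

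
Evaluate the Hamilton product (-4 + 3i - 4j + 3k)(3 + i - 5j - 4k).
-23 + 36i + 23j + 14k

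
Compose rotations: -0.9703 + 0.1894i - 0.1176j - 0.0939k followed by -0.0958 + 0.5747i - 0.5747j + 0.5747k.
-0.0295 - 0.4542i + 0.7317j - 0.5074k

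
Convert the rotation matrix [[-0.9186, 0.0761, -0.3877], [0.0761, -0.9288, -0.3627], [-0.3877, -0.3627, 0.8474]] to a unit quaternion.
-0.2017i - 0.1887j + 0.9611k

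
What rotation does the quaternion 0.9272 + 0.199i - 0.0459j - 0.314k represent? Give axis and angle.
axis = (0.5313, -0.1225, -0.8383), θ = 44°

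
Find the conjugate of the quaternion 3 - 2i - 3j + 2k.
3 + 2i + 3j - 2k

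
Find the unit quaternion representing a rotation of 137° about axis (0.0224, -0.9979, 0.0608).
0.3665 + 0.0208i - 0.9285j + 0.0566k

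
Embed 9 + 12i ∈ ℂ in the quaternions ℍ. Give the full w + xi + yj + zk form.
9 + 12i + 0j + 0k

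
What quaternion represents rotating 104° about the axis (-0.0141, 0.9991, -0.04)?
0.6157 - 0.0111i + 0.7873j - 0.0315k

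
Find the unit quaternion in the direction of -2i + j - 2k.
-0.6667i + 0.3333j - 0.6667k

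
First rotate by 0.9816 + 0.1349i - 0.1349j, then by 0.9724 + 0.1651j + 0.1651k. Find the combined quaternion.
0.9768 + 0.1534i + 0.0532j + 0.1398k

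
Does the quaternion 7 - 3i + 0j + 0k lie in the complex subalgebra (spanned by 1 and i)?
Yes. The quaternion 7 - 3i has j- and k-coefficients y = z = 0, so it lies in the complex subalgebra spanned by 1 and i.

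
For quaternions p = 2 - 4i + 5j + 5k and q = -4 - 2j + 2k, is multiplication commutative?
No: pq = -8 + 36i - 16j - 8k ≠ -8 - 4i - 32j - 24k = qp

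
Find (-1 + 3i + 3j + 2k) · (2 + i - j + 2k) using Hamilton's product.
-6 + 13i + 3j - 4k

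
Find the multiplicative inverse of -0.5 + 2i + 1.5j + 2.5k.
-0.0392 - 0.1569i - 0.1176j - 0.1961k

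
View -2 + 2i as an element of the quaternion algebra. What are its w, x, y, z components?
-2 + 2i + 0j + 0k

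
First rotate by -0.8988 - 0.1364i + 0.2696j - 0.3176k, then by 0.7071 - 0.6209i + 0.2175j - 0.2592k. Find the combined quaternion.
-0.8612 + 0.4624i - 0.1667j - 0.1293k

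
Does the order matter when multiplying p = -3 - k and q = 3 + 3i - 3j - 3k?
Yes: pq = -12 - 12i + 6j + 6k ≠ -12 - 6i + 12j + 6k = qp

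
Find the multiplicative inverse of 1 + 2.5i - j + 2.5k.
0.069 - 0.1724i + 0.069j - 0.1724k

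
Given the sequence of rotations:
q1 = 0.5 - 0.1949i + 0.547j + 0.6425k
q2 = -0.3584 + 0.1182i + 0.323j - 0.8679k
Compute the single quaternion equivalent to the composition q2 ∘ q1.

q2 · q1 = 0.2248 + 0.8112i + 0.0587j - 0.5366k
0.2248 + 0.8112i + 0.0587j - 0.5366k


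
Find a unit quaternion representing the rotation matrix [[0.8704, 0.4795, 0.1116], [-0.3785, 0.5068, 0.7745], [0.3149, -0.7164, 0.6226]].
0.866 - 0.4304i - 0.0587j - 0.2477k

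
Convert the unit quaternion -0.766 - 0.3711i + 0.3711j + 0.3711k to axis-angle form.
axis = (-√3/3, √3/3, √3/3), θ = 280°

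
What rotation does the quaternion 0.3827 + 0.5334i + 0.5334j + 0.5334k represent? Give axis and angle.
axis = (√3/3, √3/3, √3/3), θ = 3π/4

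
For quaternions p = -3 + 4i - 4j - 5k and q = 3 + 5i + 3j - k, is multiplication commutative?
No: pq = -22 + 16i - 42j + 20k ≠ -22 - 22i - 44k = qp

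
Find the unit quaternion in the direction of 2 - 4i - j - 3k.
0.3651 - 0.7303i - 0.1826j - 0.5477k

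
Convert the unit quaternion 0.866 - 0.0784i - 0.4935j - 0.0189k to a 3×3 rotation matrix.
[[0.5122, 0.1101, -0.8518], [0.0446, 0.987, 0.1544], [0.8577, -0.1171, 0.5006]]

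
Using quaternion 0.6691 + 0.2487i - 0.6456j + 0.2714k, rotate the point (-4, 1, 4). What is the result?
(-3.676, -2.172, -3.843)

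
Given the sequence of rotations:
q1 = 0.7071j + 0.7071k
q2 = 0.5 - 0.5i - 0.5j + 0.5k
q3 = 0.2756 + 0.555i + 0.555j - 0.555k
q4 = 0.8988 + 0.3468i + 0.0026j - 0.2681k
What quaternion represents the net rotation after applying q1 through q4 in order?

q2 · q1 = -0.7071i + 0.7071j
q3 · q2 · q1 = 0.1976i + 0.5873j + 0.7849k
q4 · q3 · q2 · q1 = 0.1404 + 0.3371i + 0.2027j + 0.9086k
0.1404 + 0.3371i + 0.2027j + 0.9086k


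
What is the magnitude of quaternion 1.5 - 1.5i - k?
2.345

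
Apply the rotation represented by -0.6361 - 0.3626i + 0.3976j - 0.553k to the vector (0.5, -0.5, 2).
(0.322, -1.657, 1.284)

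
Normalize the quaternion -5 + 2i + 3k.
-0.8111 + 0.3244i + 0.4867k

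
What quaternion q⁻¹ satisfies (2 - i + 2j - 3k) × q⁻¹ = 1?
0.1111 + 0.0556i - 0.1111j + 0.1667k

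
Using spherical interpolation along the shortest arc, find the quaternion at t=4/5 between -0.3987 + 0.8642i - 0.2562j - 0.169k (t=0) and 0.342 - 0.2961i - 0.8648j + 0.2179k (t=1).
-0.4195 + 0.5059i + 0.7131j - 0.2439k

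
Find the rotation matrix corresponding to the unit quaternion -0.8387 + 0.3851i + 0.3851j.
[[0.7034, 0.2966, -0.646], [0.2966, 0.7034, 0.646], [0.646, -0.646, 0.4068]]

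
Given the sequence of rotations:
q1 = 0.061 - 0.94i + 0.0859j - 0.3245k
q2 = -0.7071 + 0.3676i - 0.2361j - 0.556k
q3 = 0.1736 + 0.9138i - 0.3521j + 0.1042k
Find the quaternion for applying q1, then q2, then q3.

q2 · q1 = 0.1423 + 0.8115i + 0.5668j + 0.0052k
q3 · q2 · q1 = -0.5178 + 0.21i + 0.1281j + 0.8194k
-0.5178 + 0.21i + 0.1281j + 0.8194k


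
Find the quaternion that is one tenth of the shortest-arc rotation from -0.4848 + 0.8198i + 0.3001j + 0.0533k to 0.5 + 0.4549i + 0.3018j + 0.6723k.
-0.3962 + 0.8458i + 0.3279j + 0.1419k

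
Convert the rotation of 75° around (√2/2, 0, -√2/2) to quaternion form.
0.7934 + 0.4305i - 0.4305k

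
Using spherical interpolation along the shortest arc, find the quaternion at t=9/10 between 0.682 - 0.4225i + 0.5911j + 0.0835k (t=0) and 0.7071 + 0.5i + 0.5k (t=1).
0.7622 + 0.4199i + 0.0778j + 0.4865k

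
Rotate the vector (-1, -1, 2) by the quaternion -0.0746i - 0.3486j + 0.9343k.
(0.658, -0.598, 2.282)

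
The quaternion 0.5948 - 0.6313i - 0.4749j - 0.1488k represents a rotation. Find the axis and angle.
axis = (-0.7853, -0.5908, -0.1851), θ = 107°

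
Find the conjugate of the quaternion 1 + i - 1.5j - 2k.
1 - i + 1.5j + 2k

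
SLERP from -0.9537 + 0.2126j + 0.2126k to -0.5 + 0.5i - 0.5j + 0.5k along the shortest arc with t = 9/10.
-0.5843 + 0.4681i - 0.4421j + 0.494k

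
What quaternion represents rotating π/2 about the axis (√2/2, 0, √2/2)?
0.7071 + 0.5i + 0.5k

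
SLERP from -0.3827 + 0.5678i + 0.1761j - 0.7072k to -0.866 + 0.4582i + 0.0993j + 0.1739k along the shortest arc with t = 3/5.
-0.7708 + 0.5803i + 0.1508j - 0.2154k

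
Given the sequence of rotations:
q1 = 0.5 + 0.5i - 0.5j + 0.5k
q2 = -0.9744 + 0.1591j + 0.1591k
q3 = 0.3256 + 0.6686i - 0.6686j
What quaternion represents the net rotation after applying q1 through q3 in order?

q2 · q1 = -0.4872 - 0.3281i + 0.6463j - 0.4872k
q3 · q2 · q1 = 0.4929 - 0.1068i + 0.8619j + 0.0541k
0.4929 - 0.1068i + 0.8619j + 0.0541k


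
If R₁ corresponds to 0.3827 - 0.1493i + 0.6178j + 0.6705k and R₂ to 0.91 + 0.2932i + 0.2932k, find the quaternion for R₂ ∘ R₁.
0.1954 - 0.2048i + 0.3218j + 0.9035k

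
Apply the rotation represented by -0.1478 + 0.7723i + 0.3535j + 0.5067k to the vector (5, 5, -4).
(1.949, -3.897, 6.857)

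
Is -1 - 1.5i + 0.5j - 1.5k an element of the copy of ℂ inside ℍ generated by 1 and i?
No. The quaternion -1 - 1.5i + 0.5j - 1.5k has j-coefficient y = 0.5 and k-coefficient z = -1.5, not both zero, so it does not lie in the complex subalgebra spanned by 1 and i.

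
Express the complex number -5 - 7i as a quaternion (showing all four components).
-5 - 7i + 0j + 0k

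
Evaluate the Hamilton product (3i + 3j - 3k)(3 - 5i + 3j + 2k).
12 + 24i + 18j + 15k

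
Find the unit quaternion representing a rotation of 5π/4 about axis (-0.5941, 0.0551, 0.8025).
-0.3827 - 0.5489i + 0.0509j + 0.7414k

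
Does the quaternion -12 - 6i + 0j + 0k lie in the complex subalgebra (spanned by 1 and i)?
Yes. The quaternion -12 - 6i has j- and k-coefficients y = z = 0, so it lies in the complex subalgebra spanned by 1 and i.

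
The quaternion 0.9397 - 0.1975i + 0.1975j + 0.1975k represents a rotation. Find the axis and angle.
axis = (-√3/3, √3/3, √3/3), θ = 40°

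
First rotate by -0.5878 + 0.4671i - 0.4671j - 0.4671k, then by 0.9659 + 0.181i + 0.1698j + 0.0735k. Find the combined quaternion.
-0.5387 + 0.2998i - 0.4321j - 0.6582k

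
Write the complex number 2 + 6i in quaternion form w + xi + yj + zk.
2 + 6i + 0j + 0k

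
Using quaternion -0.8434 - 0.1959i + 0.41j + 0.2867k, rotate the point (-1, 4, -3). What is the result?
(3.204, 3.966, -0.078)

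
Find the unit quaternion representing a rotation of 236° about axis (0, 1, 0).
-0.4695 + 0.8829j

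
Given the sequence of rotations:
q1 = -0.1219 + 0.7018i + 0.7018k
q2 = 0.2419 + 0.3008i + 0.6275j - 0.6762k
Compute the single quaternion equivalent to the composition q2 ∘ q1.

q2 · q1 = 0.234 + 0.5735i - 0.7622j - 0.1882k
0.234 + 0.5735i - 0.7622j - 0.1882k


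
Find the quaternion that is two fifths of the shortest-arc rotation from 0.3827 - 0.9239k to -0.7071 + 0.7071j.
0.6432 - 0.3641j - 0.6736k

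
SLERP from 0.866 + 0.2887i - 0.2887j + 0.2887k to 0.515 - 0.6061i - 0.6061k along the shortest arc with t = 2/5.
0.961 - 0.1143i - 0.2244j - 0.1143k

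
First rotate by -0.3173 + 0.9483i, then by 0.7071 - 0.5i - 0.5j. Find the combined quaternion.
0.2498 + 0.8292i + 0.1587j + 0.4742k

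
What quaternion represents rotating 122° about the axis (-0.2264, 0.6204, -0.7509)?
0.4848 - 0.198i + 0.5426j - 0.6568k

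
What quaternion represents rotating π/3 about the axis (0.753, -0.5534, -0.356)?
0.866 + 0.3765i - 0.2767j - 0.178k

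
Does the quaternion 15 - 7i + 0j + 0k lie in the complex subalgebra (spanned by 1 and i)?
Yes. The quaternion 15 - 7i has j- and k-coefficients y = z = 0, so it lies in the complex subalgebra spanned by 1 and i.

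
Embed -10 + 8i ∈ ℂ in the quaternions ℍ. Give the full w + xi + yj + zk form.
-10 + 8i + 0j + 0k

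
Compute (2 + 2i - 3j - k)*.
2 - 2i + 3j + k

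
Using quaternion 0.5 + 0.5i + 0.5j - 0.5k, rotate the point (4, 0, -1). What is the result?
(0, 1, -4)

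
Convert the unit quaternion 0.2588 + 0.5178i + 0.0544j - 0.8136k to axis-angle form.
axis = (0.5361, 0.0563, -0.8423), θ = 5π/6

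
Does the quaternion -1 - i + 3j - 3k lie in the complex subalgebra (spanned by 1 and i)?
No. The quaternion -1 - i + 3j - 3k has j-coefficient y = 3 and k-coefficient z = -3, not both zero, so it does not lie in the complex subalgebra spanned by 1 and i.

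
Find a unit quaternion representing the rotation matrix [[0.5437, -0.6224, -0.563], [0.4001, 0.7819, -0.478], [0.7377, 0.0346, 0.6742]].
0.866 + 0.148i - 0.3755j + 0.2952k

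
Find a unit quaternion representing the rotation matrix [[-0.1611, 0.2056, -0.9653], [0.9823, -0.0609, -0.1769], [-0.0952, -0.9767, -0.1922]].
-0.3827 + 0.5225i + 0.5684j - 0.5074k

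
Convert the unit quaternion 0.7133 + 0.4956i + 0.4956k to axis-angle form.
axis = (√2/2, 0, √2/2), θ = 89°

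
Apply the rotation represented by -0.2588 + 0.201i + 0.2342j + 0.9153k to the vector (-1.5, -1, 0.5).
(0.733, 1.592, -0.654)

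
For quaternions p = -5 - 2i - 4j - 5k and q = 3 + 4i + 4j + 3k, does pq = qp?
No: pq = 24 - 18i - 46j - 22k ≠ 24 - 34i - 18j - 38k = qp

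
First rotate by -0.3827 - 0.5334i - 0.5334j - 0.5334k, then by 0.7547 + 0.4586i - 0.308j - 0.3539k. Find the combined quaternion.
-0.3973 - 0.6025i + 0.1487j - 0.676k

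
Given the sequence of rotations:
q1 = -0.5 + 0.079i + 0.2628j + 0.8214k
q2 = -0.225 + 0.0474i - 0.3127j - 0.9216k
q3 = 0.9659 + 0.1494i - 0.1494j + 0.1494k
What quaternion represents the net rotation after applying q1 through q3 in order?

q2 · q1 = 0.9479 - 0.0561i - 0.0145j + 0.3131k
q3 · q2 · q1 = 0.875 + 0.0428i - 0.2108j + 0.4335k
0.875 + 0.0428i - 0.2108j + 0.4335k


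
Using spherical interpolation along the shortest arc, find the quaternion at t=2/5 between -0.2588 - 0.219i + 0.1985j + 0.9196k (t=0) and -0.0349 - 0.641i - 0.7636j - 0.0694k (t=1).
-0.1838 + 0.1914i + 0.5895j + 0.7629k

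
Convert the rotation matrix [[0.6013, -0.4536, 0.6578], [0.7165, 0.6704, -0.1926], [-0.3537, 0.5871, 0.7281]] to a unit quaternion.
0.866 + 0.2251i + 0.292j + 0.3378k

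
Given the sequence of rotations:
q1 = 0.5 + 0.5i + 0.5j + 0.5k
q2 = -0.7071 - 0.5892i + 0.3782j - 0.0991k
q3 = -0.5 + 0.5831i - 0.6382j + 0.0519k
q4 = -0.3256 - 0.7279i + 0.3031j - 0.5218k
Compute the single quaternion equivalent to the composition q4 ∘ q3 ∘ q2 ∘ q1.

q2 · q1 = -0.1985 - 0.4095i + 0.0806j - 0.8868k
q3 · q2 · q1 = 0.4355 + 0.6508i + 0.5822j + 0.2188k
q4 · q3 · q2 · q1 = 0.2696 - 0.1588i - 0.2379j - 0.9195k
0.2696 - 0.1588i - 0.2379j - 0.9195k


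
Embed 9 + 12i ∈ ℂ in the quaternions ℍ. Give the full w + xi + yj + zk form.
9 + 12i + 0j + 0k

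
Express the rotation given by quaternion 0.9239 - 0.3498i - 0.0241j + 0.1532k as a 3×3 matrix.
[[0.9519, -0.2662, -0.1517], [0.2999, 0.7083, 0.639], [-0.0626, -0.6537, 0.7541]]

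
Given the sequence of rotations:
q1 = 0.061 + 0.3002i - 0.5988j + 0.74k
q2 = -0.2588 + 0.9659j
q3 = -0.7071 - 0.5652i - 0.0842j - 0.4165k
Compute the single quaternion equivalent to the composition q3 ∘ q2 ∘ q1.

q2 · q1 = 0.5626 + 0.6371i + 0.2139j - 0.4815k
q3 · q2 · q1 = -0.2203 - 0.6388i - 0.7361j + 0.0389k
-0.2203 - 0.6388i - 0.7361j + 0.0389k


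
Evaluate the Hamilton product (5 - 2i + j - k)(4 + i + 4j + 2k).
20 + 3i + 27j - 3k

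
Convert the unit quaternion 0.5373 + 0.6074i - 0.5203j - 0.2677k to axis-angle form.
axis = (0.7202, -0.6169, -0.3174), θ = 115°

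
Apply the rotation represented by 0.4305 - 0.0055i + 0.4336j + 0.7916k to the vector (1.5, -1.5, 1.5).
(0.633, 2.432, -0.66)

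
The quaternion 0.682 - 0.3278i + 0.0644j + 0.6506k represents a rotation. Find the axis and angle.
axis = (-0.4482, 0.0881, 0.8896), θ = 94°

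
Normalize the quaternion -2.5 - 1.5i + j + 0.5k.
-0.8006 - 0.4804i + 0.3203j + 0.1601k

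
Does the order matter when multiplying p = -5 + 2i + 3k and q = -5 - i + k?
Yes: pq = 24 - 5i - 5j - 20k ≠ 24 - 5i + 5j - 20k = qp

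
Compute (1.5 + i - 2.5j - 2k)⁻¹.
0.1111 - 0.0741i + 0.1852j + 0.1481k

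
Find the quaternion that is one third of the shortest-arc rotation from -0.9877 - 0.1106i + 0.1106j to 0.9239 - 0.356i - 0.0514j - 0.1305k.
-0.9935 + 0.0477i + 0.0932j + 0.0451k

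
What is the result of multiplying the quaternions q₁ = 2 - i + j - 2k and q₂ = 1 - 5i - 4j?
1 - 19i + 3j + 7k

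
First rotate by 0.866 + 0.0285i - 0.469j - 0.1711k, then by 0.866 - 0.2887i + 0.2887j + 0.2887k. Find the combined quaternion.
0.943 - 0.1393i - 0.1973j + 0.229k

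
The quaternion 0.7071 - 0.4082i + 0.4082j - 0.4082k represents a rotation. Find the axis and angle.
axis = (-√3/3, √3/3, -√3/3), θ = π/2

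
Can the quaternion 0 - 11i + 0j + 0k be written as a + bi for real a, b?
Yes. The quaternion -11i has j- and k-coefficients y = z = 0, so it lies in the complex subalgebra spanned by 1 and i.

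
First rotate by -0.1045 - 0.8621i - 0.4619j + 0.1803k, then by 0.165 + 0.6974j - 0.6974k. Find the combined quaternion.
0.4306 - 0.3386i + 0.4521j + 0.7039k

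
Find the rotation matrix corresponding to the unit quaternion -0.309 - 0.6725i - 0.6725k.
[[0.0955, -0.4156, 0.9045], [0.4156, -0.809, -0.4156], [0.9045, 0.4156, 0.0955]]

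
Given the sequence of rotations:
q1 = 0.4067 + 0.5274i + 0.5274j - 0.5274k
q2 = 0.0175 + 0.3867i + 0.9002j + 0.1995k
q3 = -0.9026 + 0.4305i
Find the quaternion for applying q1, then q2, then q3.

q2 · q1 = -0.5664 - 0.4135i + 0.6845j - 0.1989k
q3 · q2 · q1 = 0.6892 + 0.1294i - 0.5322j + 0.4742k
0.6892 + 0.1294i - 0.5322j + 0.4742k


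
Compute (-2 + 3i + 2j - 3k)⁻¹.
-0.0769 - 0.1154i - 0.0769j + 0.1154k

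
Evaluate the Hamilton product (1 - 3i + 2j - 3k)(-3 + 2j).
-7 + 15i - 4j + 3k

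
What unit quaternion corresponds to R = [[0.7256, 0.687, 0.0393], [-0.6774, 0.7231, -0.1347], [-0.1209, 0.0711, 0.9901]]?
0.9272 + 0.0555i + 0.0432j - 0.3679k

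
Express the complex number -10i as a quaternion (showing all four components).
0 - 10i + 0j + 0k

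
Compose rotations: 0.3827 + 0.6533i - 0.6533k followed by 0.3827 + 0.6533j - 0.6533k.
-0.2803 - 0.1768i - 0.1768j - 0.9268k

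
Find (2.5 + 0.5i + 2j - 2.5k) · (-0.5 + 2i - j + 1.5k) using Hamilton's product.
3.5 + 5.25i - 9.25j + 0.5k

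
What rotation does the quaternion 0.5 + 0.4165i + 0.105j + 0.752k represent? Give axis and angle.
axis = (0.4809, 0.1212, 0.8683), θ = 2π/3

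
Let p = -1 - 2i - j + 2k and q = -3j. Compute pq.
-3 + 6i + 3j + 6k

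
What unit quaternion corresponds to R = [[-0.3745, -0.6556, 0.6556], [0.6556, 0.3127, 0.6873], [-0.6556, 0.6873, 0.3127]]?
0.5592 + 0.5862j + 0.5862k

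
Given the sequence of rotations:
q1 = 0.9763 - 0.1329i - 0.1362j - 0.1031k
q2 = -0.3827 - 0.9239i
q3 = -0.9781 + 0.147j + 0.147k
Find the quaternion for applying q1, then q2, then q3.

q2 · q1 = -0.4964 - 0.8511i - 0.0431j + 0.1653k
q3 · q2 · q1 = 0.4676 + 0.8631i - 0.1559j - 0.1095k
0.4676 + 0.8631i - 0.1559j - 0.1095k


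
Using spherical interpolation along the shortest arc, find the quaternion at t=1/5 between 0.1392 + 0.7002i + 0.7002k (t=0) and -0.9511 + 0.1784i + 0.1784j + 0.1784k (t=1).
-0.1458 + 0.6986i + 0.0515j + 0.6986k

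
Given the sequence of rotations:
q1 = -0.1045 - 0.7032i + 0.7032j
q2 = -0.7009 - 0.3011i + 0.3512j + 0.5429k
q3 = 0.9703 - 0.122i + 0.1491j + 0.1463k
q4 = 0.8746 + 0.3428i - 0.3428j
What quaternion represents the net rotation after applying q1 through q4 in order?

q2 · q1 = -0.3855 + 0.1426i - 0.9113j - 0.0215k
q3 · q2 · q1 = -0.2176 + 0.3155i - 0.9235j + 0.0127k
q4 · q3 · q2 · q1 = -0.615 + 0.197i - 0.7375j - 0.1973k
-0.615 + 0.197i - 0.7375j - 0.1973k
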